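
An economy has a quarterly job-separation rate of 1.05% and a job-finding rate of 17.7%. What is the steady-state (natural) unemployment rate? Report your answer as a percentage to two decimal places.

At steady state the flows balance: s·E = f·U, so U/(E+U) = s/(s+f).
u* = 1.05 / (1.05 + 17.7) = 1.05 / 18.75 = 5.60%.

Steady-state unemployment rate ≈ 5.60%.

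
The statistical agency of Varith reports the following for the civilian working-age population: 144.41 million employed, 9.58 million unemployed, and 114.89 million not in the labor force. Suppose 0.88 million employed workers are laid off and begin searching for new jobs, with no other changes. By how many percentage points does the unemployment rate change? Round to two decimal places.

The unemployment rate changes by +0.57 percentage points.

Initially, labor force = 144.41 + 9.58 = 153.99 million, so u = 9.58/153.99 = 6.22%.
After the change, employed falls and unemployed rises by 0.88; labor force unchanged → E = 143.53, U = 10.46, labor force = 153.99 million.
New unemployment rate = 10.46 / 153.99 = 6.79%.
Change = 6.79% − 6.22% = +0.57 percentage points.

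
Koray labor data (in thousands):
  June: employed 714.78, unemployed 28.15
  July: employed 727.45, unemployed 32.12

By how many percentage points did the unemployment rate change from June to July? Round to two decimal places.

The unemployment rate changed by +0.44 percentage points.

June: labor force = 714.78 + 28.15 = 742.93; u = 28.15/742.93 = 3.79%.
July: labor force = 727.45 + 32.12 = 759.57; u = 32.12/759.57 = 4.23%.
Change = 4.23% − 3.79% = +0.44 pp.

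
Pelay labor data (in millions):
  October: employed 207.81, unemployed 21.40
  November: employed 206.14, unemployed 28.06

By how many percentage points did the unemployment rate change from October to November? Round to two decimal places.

The unemployment rate changed by +2.64 percentage points.

October: labor force = 207.81 + 21.40 = 229.21; u = 21.40/229.21 = 9.34%.
November: labor force = 206.14 + 28.06 = 234.20; u = 28.06/234.20 = 11.98%.
Change = 11.98% − 9.34% = +2.64 pp.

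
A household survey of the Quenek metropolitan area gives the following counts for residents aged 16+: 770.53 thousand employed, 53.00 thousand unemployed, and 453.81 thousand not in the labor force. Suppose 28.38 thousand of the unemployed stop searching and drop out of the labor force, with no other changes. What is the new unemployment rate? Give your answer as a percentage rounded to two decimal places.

New unemployment rate ≈ 3.10%.

Initially, labor force = 770.53 + 53.00 = 823.53 thousand, so u = 53.00/823.53 = 6.44%.
After the change, unemployed and labor force both fall by 28.38 → E = 770.53, U = 24.62, labor force = 795.15 thousand.
New unemployment rate = 24.62 / 795.15 = 3.10%.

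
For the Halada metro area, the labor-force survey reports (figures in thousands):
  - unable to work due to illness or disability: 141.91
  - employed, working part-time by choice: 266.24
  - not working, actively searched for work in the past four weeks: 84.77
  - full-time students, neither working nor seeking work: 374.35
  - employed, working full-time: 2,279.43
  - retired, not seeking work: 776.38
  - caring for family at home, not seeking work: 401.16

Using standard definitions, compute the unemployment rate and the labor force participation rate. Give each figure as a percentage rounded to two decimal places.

Employed = 266.24 + 2,279.43 = 2,545.67 thousand.
Unemployed = 84.77 thousand.
Labor force = 2,545.67 + 84.77 = 2,630.44 thousand.
Not in labor force = 141.91 + 374.35 + 776.38 + 401.16 = 1,693.80 thousand (those not working and not actively searching are outside the labor force).
Civilian working-age population = 2,630.44 + 1,693.80 = 4,324.24 thousand.
Unemployment rate = 84.77 / 2,630.44 = 3.22%.
Labor force participation rate = 2,630.44 / 4,324.24 = 60.83%.

Unemployment rate ≈ 3.22%; labor force participation rate ≈ 60.83%.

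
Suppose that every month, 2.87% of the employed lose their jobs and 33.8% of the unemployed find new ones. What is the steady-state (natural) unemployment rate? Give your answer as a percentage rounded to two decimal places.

At steady state the flows balance: s·E = f·U, so U/(E+U) = s/(s+f).
u* = 2.87 / (2.87 + 33.8) = 2.87 / 36.67 = 7.83%.

Steady-state unemployment rate ≈ 7.83%.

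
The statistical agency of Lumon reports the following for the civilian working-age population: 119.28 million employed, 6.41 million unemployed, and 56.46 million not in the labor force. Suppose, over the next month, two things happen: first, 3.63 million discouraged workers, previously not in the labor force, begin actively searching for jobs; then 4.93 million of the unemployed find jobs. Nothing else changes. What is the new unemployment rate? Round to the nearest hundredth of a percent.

Initially, labor force = 119.28 + 6.41 = 125.69 million, so u = 6.41/125.69 = 5.10%.
After the first change, unemployed and labor force both rise by 3.63 → E = 119.28, U = 10.04, labor force = 129.32 million.
After the second change, unemployed falls and employed rises by 4.93; labor force unchanged → E = 124.21, U = 5.11, labor force = 129.32 million.
New unemployment rate = 5.11 / 129.32 = 3.95%.

New unemployment rate ≈ 3.95%.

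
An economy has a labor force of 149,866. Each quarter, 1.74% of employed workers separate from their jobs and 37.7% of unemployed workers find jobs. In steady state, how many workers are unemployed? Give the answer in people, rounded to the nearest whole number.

Steady-state unemployment rate u* = s/(s+f) = 1.74/(1.74+37.7) = 0.044118.
Unemployed = u* × labor force = 0.044118 × 149,866 ≈ 6,612.

About 6,612 are unemployed in steady state.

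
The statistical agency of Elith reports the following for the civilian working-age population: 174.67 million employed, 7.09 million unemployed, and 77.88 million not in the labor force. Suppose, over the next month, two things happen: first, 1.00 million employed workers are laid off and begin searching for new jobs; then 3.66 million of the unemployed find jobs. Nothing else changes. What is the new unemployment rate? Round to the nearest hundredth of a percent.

Initially, labor force = 174.67 + 7.09 = 181.76 million, so u = 7.09/181.76 = 3.90%.
After the first change, employed falls and unemployed rises by 1.00; labor force unchanged → E = 173.67, U = 8.09, labor force = 181.76 million.
After the second change, unemployed falls and employed rises by 3.66; labor force unchanged → E = 177.33, U = 4.43, labor force = 181.76 million.
New unemployment rate = 4.43 / 181.76 = 2.44%.

New unemployment rate ≈ 2.44%.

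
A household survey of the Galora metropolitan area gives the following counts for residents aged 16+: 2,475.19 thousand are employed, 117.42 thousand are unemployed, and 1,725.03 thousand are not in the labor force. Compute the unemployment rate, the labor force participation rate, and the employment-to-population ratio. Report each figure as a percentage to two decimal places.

Unemployment rate ≈ 4.53%; labor force participation rate ≈ 60.05%; employment-population ratio ≈ 57.33%.

Labor force = employed + unemployed = 2,475.19 + 117.42 = 2,592.61 thousand.
Working-age population = 2,592.61 + 1,725.03 = 4,317.64 thousand.
Unemployment rate = 117.42 / 2,592.61 = 4.53%.
Labor force participation rate = 2,592.61 / 4,317.64 = 60.05%.
Employment-population ratio = 2,475.19 / 4,317.64 = 57.33%.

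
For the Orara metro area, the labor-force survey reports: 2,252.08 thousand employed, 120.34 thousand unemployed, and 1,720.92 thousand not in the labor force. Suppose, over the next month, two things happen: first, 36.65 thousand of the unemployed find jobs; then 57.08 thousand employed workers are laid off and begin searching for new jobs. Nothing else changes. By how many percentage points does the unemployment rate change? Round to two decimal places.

Initially, labor force = 2,252.08 + 120.34 = 2,372.42 thousand, so u = 120.34/2,372.42 = 5.07%.
After the first change, unemployed falls and employed rises by 36.65; labor force unchanged → E = 2,288.73, U = 83.69, labor force = 2,372.42 thousand.
After the second change, employed falls and unemployed rises by 57.08; labor force unchanged → E = 2,231.65, U = 140.77, labor force = 2,372.42 thousand.
New unemployment rate = 140.77 / 2,372.42 = 5.93%.
Change = 5.93% − 5.07% = +0.86 percentage points.

The unemployment rate changes by +0.86 percentage points.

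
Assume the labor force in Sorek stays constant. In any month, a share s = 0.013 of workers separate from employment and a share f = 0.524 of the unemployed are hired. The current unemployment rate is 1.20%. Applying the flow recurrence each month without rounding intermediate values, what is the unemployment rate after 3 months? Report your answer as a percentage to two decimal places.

Unemployment rate after three months ≈ 2.30%.

With a fixed labor force, u_{t+1} = u_t + s·(1−u_t) − f·u_t = u_t·(1−s−f) + s.
Here 1−s−f = 0.463 and s = 0.013.
u_1 = 0.012000 × 0.463 + 0.013 = 0.018556.
u_2 = 0.018556 × 0.463 + 0.013 = 0.021591.
u_3 = 0.021591 × 0.463 + 0.013 = 0.022997.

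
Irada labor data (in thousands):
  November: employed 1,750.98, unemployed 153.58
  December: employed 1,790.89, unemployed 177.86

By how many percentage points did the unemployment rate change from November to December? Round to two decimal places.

The unemployment rate changed by +0.97 percentage points.

November: labor force = 1,750.98 + 153.58 = 1,904.56; u = 153.58/1,904.56 = 8.06%.
December: labor force = 1,790.89 + 177.86 = 1,968.75; u = 177.86/1,968.75 = 9.03%.
Change = 9.03% − 8.06% = +0.97 pp.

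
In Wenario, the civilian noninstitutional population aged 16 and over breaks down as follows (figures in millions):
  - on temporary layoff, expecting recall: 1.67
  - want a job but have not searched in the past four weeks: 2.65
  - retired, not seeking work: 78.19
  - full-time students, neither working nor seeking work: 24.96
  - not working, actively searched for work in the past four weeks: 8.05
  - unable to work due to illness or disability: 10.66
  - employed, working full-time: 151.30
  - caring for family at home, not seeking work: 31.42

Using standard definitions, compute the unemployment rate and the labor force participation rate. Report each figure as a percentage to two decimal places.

Unemployment rate ≈ 6.04%; labor force participation rate ≈ 52.13%.

Employed = 151.30 million.
Unemployed = 1.67 + 8.05 = 9.72 million (jobless and actively searching, or on temporary layoff).
Labor force = 151.30 + 9.72 = 161.02 million.
Not in labor force = 2.65 + 78.19 + 24.96 + 10.66 + 31.42 = 147.88 million (those not working and not actively searching are outside the labor force — including those who want a job but have given up searching).
Civilian working-age population = 161.02 + 147.88 = 308.90 million.
Unemployment rate = 9.72 / 161.02 = 6.04%.
Labor force participation rate = 161.02 / 308.90 = 52.13%.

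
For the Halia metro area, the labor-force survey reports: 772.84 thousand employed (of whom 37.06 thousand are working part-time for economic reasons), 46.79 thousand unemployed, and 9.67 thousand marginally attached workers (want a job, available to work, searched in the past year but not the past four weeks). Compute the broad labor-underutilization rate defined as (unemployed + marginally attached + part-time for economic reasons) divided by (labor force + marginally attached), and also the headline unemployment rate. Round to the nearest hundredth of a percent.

Labor force = 772.84 + 46.79 = 819.63 thousand.
Numerator = 46.79 + 9.67 + 37.06 = 93.52 thousand.
Denominator = 819.63 + 9.67 = 829.30 thousand.
Broad rate = 93.52 / 829.30 = 11.28%.
Headline unemployment rate = 46.79 / 819.63 = 5.71%.

Broad underutilization rate ≈ 11.28%; headline unemployment rate ≈ 5.71%.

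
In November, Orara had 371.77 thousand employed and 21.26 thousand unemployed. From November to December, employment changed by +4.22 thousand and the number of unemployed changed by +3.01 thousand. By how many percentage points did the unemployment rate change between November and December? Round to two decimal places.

The unemployment rate changed by +0.65 percentage points.

November: labor force = 371.77 + 21.26 = 393.03; u = 21.26/393.03 = 5.41%.
December: labor force = 375.99 + 24.27 = 400.26; u = 24.27/400.26 = 6.06%.
Change = 6.06% − 5.41% = +0.65 pp.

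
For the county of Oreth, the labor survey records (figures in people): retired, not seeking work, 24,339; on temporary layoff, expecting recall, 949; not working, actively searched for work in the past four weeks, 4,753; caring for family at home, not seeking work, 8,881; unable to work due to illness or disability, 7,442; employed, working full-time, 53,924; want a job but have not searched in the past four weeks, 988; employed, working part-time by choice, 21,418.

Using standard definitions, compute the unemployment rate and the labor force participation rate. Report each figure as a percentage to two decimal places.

Unemployment rate ≈ 7.04%; labor force participation rate ≈ 66.05%.

Employed = 53,924 + 21,418 = 75,342.
Unemployed = 949 + 4,753 = 5,702 (jobless and actively searching, or on temporary layoff).
Labor force = 75,342 + 5,702 = 81,044.
Not in labor force = 24,339 + 8,881 + 7,442 + 988 = 41,650 (those not working and not actively searching are outside the labor force — including those who want a job but have given up searching).
Civilian working-age population = 81,044 + 41,650 = 122,694.
Unemployment rate = 5,702 / 81,044 = 7.04%.
Labor force participation rate = 81,044 / 122,694 = 66.05%.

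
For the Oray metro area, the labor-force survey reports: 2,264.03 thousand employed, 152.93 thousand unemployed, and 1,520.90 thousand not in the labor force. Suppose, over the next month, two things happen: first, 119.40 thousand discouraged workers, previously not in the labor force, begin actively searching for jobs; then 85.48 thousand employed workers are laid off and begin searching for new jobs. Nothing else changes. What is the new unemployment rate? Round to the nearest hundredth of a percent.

Initially, labor force = 2,264.03 + 152.93 = 2,416.96 thousand, so u = 152.93/2,416.96 = 6.33%.
After the first change, unemployed and labor force both rise by 119.40 → E = 2,264.03, U = 272.33, labor force = 2,536.36 thousand.
After the second change, employed falls and unemployed rises by 85.48; labor force unchanged → E = 2,178.55, U = 357.81, labor force = 2,536.36 thousand.
New unemployment rate = 357.81 / 2,536.36 = 14.11%.

New unemployment rate ≈ 14.11%.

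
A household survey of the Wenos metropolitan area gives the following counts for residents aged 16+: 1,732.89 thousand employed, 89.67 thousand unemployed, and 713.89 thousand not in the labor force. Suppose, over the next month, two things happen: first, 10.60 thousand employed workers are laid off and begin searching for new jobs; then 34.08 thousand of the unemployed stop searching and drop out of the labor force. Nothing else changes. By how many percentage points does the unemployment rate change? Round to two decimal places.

Initially, labor force = 1,732.89 + 89.67 = 1,822.56 thousand, so u = 89.67/1,822.56 = 4.92%.
After the first change, employed falls and unemployed rises by 10.60; labor force unchanged → E = 1,722.29, U = 100.27, labor force = 1,822.56 thousand.
After the second change, unemployed and labor force both fall by 34.08 → E = 1,722.29, U = 66.19, labor force = 1,788.48 thousand.
New unemployment rate = 66.19 / 1,788.48 = 3.70%.
Change = 3.70% − 4.92% = −1.22 percentage points.

The unemployment rate changes by −1.22 percentage points.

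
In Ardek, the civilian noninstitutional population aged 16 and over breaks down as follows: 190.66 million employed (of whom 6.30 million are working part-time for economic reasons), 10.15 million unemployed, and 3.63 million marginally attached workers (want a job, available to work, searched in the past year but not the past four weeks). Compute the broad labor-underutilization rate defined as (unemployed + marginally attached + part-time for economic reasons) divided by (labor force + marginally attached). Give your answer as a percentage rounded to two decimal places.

Labor force = 190.66 + 10.15 = 200.81 million.
Numerator = 10.15 + 3.63 + 6.30 = 20.08 million.
Denominator = 200.81 + 3.63 = 204.44 million.
Broad rate = 20.08 / 204.44 = 9.82%.

Broad underutilization rate ≈ 9.82%.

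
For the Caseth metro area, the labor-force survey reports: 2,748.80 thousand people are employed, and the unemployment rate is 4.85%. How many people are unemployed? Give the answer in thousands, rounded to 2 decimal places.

About 140.11 thousand are unemployed.

Let U be the number unemployed. The labor force is E + U, and U/(E+U) = 0.0485.
So U = 0.0485 × 2,748.80 / (1 − 0.0485) = 133.3168 / 0.9515 ≈ 140.11 thousand.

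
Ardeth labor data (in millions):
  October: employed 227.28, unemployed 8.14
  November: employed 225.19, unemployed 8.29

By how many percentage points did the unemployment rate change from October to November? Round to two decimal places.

The unemployment rate changed by +0.09 percentage points.

October: labor force = 227.28 + 8.14 = 235.42; u = 8.14/235.42 = 3.46%.
November: labor force = 225.19 + 8.29 = 233.48; u = 8.29/233.48 = 3.55%.
Change = 3.55% − 3.46% = +0.09 pp.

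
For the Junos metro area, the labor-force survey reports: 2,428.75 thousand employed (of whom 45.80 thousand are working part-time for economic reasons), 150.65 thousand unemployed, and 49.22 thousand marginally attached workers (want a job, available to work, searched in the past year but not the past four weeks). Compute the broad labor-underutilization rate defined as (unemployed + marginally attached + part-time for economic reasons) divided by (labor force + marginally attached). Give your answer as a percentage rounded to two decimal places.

Broad underutilization rate ≈ 9.35%.

Labor force = 2,428.75 + 150.65 = 2,579.40 thousand.
Numerator = 150.65 + 49.22 + 45.80 = 245.67 thousand.
Denominator = 2,579.40 + 49.22 = 2,628.62 thousand.
Broad rate = 245.67 / 2,628.62 = 9.35%.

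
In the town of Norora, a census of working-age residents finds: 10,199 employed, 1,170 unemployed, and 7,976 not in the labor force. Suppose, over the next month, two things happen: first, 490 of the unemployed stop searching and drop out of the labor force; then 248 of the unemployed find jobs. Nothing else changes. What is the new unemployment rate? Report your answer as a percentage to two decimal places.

New unemployment rate ≈ 3.97%.

Initially, labor force = 10,199 + 1,170 = 11,369, so u = 1,170/11,369 = 10.29%.
After the first change, unemployed and labor force both fall by 490 → E = 10,199, U = 680, labor force = 10,879.
After the second change, unemployed falls and employed rises by 248; labor force unchanged → E = 10,447, U = 432, labor force = 10,879.
New unemployment rate = 432 / 10,879 = 3.97%.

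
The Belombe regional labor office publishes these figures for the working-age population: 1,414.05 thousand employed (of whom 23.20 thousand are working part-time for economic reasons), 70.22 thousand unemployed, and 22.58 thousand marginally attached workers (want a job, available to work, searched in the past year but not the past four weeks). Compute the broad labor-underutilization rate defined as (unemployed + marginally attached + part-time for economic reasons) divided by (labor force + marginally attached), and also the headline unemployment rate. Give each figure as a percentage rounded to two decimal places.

Labor force = 1,414.05 + 70.22 = 1,484.27 thousand.
Numerator = 70.22 + 22.58 + 23.20 = 116.00 thousand.
Denominator = 1,484.27 + 22.58 = 1,506.85 thousand.
Broad rate = 116.00 / 1,506.85 = 7.70%.
Headline unemployment rate = 70.22 / 1,484.27 = 4.73%.

Broad underutilization rate ≈ 7.70%; headline unemployment rate ≈ 4.73%.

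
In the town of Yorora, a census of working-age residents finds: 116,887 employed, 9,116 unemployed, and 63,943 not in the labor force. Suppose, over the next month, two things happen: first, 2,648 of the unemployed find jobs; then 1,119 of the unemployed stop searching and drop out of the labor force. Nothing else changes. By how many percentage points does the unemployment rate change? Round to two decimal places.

The unemployment rate changes by −2.95 percentage points.

Initially, labor force = 116,887 + 9,116 = 126,003, so u = 9,116/126,003 = 7.23%.
After the first change, unemployed falls and employed rises by 2,648; labor force unchanged → E = 119,535, U = 6,468, labor force = 126,003.
After the second change, unemployed and labor force both fall by 1,119 → E = 119,535, U = 5,349, labor force = 124,884.
New unemployment rate = 5,349 / 124,884 = 4.28%.
Change = 4.28% − 7.23% = −2.95 percentage points.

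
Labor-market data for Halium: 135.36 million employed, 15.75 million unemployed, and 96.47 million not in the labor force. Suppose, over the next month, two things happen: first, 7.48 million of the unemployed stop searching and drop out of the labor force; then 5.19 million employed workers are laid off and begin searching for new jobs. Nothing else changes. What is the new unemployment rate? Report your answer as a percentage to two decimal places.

New unemployment rate ≈ 9.37%.

Initially, labor force = 135.36 + 15.75 = 151.11 million, so u = 15.75/151.11 = 10.42%.
After the first change, unemployed and labor force both fall by 7.48 → E = 135.36, U = 8.27, labor force = 143.63 million.
After the second change, employed falls and unemployed rises by 5.19; labor force unchanged → E = 130.17, U = 13.46, labor force = 143.63 million.
New unemployment rate = 13.46 / 143.63 = 9.37%.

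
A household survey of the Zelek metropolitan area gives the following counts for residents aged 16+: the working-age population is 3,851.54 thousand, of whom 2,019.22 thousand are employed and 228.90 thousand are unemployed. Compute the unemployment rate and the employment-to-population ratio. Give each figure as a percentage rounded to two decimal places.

Labor force = employed + unemployed = 2,019.22 + 228.90 = 2,248.12 thousand.
Unemployment rate = 228.90 / 2,248.12 = 10.18%.
Employment-population ratio = 2,019.22 / 3,851.54 = 52.43%.

Unemployment rate ≈ 10.18%; employment-population ratio ≈ 52.43%.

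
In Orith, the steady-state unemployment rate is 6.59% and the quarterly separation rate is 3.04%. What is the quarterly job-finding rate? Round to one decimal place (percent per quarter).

From u* = s/(s+f): f = s·(1−u)/u.
f = 3.04 × (1 − 0.0659) / 0.0659 = 2.8397 / 0.0659 ≈ 43.1% per quarter.

Job-finding rate ≈ 43.1% per quarter.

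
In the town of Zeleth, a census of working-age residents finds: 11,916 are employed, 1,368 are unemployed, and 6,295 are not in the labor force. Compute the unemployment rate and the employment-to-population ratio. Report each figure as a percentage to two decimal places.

Labor force = employed + unemployed = 11,916 + 1,368 = 13,284.
Working-age population = 13,284 + 6,295 = 19,579.
Unemployment rate = 1,368 / 13,284 = 10.30%.
Employment-population ratio = 11,916 / 19,579 = 60.86%.

Unemployment rate ≈ 10.30%; employment-population ratio ≈ 60.86%.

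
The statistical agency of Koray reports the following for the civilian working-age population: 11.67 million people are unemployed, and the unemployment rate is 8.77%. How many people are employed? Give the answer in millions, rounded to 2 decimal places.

About 121.40 million are employed.

Labor force = U / u = 11.67 / 0.0877 ≈ 133.07 million.
Employed = labor force − unemployed = 133.07 − 11.67 = 121.40 million.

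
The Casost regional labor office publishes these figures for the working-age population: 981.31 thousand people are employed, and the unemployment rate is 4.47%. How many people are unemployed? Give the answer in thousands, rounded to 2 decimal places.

About 45.92 thousand are unemployed.

Let U be the number unemployed. The labor force is E + U, and U/(E+U) = 0.0447.
So U = 0.0447 × 981.31 / (1 − 0.0447) = 43.8646 / 0.9553 ≈ 45.92 thousand.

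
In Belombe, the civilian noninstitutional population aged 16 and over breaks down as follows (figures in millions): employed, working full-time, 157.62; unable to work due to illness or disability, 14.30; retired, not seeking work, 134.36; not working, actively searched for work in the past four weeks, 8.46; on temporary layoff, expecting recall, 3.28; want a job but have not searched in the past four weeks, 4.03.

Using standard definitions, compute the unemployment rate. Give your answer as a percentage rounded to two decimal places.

Unemployment rate ≈ 6.93%.

Employed = 157.62 million.
Unemployed = 8.46 + 3.28 = 11.74 million (jobless and actively searching, or on temporary layoff).
Labor force = 157.62 + 11.74 = 169.36 million.
Unemployment rate = 11.74 / 169.36 = 6.93%.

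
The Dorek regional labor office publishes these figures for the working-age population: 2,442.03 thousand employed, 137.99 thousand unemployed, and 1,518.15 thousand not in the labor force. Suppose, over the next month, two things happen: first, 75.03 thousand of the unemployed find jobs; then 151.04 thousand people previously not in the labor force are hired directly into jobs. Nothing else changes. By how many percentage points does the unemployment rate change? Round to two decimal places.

The unemployment rate changes by −3.04 percentage points.

Initially, labor force = 2,442.03 + 137.99 = 2,580.02 thousand, so u = 137.99/2,580.02 = 5.35%.
After the first change, unemployed falls and employed rises by 75.03; labor force unchanged → E = 2,517.06, U = 62.96, labor force = 2,580.02 thousand.
After the second change, employed and labor force both rise by 151.04; unemployed unchanged → E = 2,668.10, U = 62.96, labor force = 2,731.06 thousand.
New unemployment rate = 62.96 / 2,731.06 = 2.31%.
Change = 2.31% − 5.35% = −3.04 percentage points.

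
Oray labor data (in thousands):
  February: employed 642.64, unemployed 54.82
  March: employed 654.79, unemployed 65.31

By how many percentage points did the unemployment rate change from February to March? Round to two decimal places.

The unemployment rate changed by +1.21 percentage points.

February: labor force = 642.64 + 54.82 = 697.46; u = 54.82/697.46 = 7.86%.
March: labor force = 654.79 + 65.31 = 720.10; u = 65.31/720.10 = 9.07%.
Change = 9.07% − 7.86% = +1.21 pp.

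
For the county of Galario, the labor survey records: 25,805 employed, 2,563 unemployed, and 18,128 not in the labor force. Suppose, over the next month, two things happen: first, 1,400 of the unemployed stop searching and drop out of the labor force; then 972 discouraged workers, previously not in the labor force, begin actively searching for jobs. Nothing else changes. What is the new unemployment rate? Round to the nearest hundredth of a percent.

New unemployment rate ≈ 7.64%.

Initially, labor force = 25,805 + 2,563 = 28,368, so u = 2,563/28,368 = 9.03%.
After the first change, unemployed and labor force both fall by 1,400 → E = 25,805, U = 1,163, labor force = 26,968.
After the second change, unemployed and labor force both rise by 972 → E = 25,805, U = 2,135, labor force = 27,940.
New unemployment rate = 2,135 / 27,940 = 7.64%.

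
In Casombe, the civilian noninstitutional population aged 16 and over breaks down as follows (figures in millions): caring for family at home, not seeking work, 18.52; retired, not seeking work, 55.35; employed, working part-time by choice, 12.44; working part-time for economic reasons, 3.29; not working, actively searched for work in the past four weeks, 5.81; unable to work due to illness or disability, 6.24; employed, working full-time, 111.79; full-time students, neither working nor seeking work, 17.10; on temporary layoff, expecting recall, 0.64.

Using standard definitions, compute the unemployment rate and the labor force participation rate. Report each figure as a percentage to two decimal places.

Unemployment rate ≈ 4.81%; labor force participation rate ≈ 57.95%.

Employed = 12.44 + 3.29 + 111.79 = 127.52 million (anyone who worked, including part-time for economic reasons, counts as employed).
Unemployed = 5.81 + 0.64 = 6.45 million (jobless and actively searching, or on temporary layoff).
Labor force = 127.52 + 6.45 = 133.97 million.
Not in labor force = 18.52 + 55.35 + 6.24 + 17.10 = 97.21 million (those not working and not actively searching are outside the labor force).
Civilian working-age population = 133.97 + 97.21 = 231.18 million.
Unemployment rate = 6.45 / 133.97 = 4.81%.
Labor force participation rate = 133.97 / 231.18 = 57.95%.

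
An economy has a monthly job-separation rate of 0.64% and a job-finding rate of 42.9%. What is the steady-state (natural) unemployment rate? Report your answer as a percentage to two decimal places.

Steady-state unemployment rate ≈ 1.47%.

At steady state the flows balance: s·E = f·U, so U/(E+U) = s/(s+f).
u* = 0.64 / (0.64 + 42.9) = 0.64 / 43.54 = 1.47%.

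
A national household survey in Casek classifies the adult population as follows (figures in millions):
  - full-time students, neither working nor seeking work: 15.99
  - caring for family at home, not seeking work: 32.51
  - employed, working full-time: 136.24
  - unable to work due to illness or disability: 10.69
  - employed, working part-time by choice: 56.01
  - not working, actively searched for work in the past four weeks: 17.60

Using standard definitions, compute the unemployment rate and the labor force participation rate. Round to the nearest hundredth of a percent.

Employed = 136.24 + 56.01 = 192.25 million.
Unemployed = 17.60 million.
Labor force = 192.25 + 17.60 = 209.85 million.
Not in labor force = 15.99 + 32.51 + 10.69 = 59.19 million (those not working and not actively searching are outside the labor force).
Civilian working-age population = 209.85 + 59.19 = 269.04 million.
Unemployment rate = 17.60 / 209.85 = 8.39%.
Labor force participation rate = 209.85 / 269.04 = 78.00%.

Unemployment rate ≈ 8.39%; labor force participation rate ≈ 78.00%.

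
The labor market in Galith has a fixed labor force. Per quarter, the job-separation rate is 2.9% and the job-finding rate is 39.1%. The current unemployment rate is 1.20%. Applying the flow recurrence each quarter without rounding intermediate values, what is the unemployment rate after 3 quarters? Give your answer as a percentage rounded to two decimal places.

Unemployment rate after three quarters ≈ 5.79%.

With a fixed labor force, u_{t+1} = u_t + s·(1−u_t) − f·u_t = u_t·(1−s−f) + s.
Here 1−s−f = 0.580 and s = 0.029.
u_1 = 0.012000 × 0.580 + 0.029 = 0.035960.
u_2 = 0.035960 × 0.580 + 0.029 = 0.049857.
u_3 = 0.049857 × 0.580 + 0.029 = 0.057917.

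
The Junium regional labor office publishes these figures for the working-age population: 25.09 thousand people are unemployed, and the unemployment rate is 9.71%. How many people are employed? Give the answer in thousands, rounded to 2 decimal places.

About 233.30 thousand are employed.

Labor force = U / u = 25.09 / 0.0971 ≈ 258.39 thousand.
Employed = labor force − unemployed = 258.39 − 25.09 = 233.30 thousand.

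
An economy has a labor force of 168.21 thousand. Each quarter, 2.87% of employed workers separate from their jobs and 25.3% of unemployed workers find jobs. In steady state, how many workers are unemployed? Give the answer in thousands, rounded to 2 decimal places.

About 17.14 thousand are unemployed in steady state.

Steady-state unemployment rate u* = s/(s+f) = 2.87/(2.87+25.3) = 0.101881.
Unemployed = u* × labor force = 0.101881 × 168.21 ≈ 17.14 thousand.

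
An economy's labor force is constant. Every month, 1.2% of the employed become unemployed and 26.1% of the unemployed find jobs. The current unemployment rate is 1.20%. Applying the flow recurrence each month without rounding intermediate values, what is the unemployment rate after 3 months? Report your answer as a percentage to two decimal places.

With a fixed labor force, u_{t+1} = u_t + s·(1−u_t) − f·u_t = u_t·(1−s−f) + s.
Here 1−s−f = 0.727 and s = 0.012.
u_1 = 0.012000 × 0.727 + 0.012 = 0.020724.
u_2 = 0.020724 × 0.727 + 0.012 = 0.027066.
u_3 = 0.027066 × 0.727 + 0.012 = 0.031677.

Unemployment rate after three months ≈ 3.17%.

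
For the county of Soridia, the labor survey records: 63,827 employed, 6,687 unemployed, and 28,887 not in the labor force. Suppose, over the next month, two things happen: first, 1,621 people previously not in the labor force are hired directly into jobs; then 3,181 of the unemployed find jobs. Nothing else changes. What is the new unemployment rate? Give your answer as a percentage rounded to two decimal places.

Initially, labor force = 63,827 + 6,687 = 70,514, so u = 6,687/70,514 = 9.48%.
After the first change, employed and labor force both rise by 1,621; unemployed unchanged → E = 65,448, U = 6,687, labor force = 72,135.
After the second change, unemployed falls and employed rises by 3,181; labor force unchanged → E = 68,629, U = 3,506, labor force = 72,135.
New unemployment rate = 3,506 / 72,135 = 4.86%.

New unemployment rate ≈ 4.86%.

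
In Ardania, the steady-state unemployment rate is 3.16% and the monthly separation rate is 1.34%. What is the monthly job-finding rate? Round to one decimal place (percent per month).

From u* = s/(s+f): f = s·(1−u)/u.
f = 1.34 × (1 − 0.0316) / 0.0316 = 1.2977 / 0.0316 ≈ 41.1% per month.

Job-finding rate ≈ 41.1% per month.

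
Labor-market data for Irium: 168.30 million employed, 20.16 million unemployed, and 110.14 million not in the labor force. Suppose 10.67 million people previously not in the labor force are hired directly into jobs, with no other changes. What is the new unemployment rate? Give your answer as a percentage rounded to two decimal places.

Initially, labor force = 168.30 + 20.16 = 188.46 million, so u = 20.16/188.46 = 10.70%.
After the change, employed and labor force both rise by 10.67; unemployed unchanged → E = 178.97, U = 20.16, labor force = 199.13 million.
New unemployment rate = 20.16 / 199.13 = 10.12%.

New unemployment rate ≈ 10.12%.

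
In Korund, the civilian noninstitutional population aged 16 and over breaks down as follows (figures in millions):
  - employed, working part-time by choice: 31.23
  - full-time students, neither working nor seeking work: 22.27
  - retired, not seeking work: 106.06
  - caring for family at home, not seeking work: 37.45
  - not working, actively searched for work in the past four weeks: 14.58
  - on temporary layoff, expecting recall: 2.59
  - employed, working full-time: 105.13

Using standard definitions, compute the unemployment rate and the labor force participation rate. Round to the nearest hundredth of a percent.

Unemployment rate ≈ 11.18%; labor force participation rate ≈ 48.08%.

Employed = 31.23 + 105.13 = 136.36 million.
Unemployed = 14.58 + 2.59 = 17.17 million (jobless and actively searching, or on temporary layoff).
Labor force = 136.36 + 17.17 = 153.53 million.
Not in labor force = 22.27 + 106.06 + 37.45 = 165.78 million (those not working and not actively searching are outside the labor force).
Civilian working-age population = 153.53 + 165.78 = 319.31 million.
Unemployment rate = 17.17 / 153.53 = 11.18%.
Labor force participation rate = 153.53 / 319.31 = 48.08%.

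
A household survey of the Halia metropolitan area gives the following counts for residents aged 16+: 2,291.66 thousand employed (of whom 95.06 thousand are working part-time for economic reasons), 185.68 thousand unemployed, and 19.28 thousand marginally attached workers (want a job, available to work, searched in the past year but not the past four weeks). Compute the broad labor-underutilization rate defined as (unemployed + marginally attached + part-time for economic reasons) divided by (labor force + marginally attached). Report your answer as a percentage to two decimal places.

Labor force = 2,291.66 + 185.68 = 2,477.34 thousand.
Numerator = 185.68 + 19.28 + 95.06 = 300.02 thousand.
Denominator = 2,477.34 + 19.28 = 2,496.62 thousand.
Broad rate = 300.02 / 2,496.62 = 12.02%.

Broad underutilization rate ≈ 12.02%.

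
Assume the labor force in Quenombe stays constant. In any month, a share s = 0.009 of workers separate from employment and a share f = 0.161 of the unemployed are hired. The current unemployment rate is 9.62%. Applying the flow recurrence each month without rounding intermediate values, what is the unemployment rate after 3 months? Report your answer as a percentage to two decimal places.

Unemployment rate after three months ≈ 7.77%.

With a fixed labor force, u_{t+1} = u_t + s·(1−u_t) − f·u_t = u_t·(1−s−f) + s.
Here 1−s−f = 0.830 and s = 0.009.
u_1 = 0.096200 × 0.830 + 0.009 = 0.088846.
u_2 = 0.088846 × 0.830 + 0.009 = 0.082742.
u_3 = 0.082742 × 0.830 + 0.009 = 0.077676.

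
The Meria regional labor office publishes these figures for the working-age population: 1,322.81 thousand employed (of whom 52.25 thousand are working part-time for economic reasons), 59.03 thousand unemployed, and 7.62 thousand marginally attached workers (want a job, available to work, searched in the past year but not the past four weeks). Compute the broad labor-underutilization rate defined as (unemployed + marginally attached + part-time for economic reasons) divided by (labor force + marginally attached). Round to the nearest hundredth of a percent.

Broad underutilization rate ≈ 8.56%.

Labor force = 1,322.81 + 59.03 = 1,381.84 thousand.
Numerator = 59.03 + 7.62 + 52.25 = 118.90 thousand.
Denominator = 1,381.84 + 7.62 = 1,389.46 thousand.
Broad rate = 118.90 / 1,389.46 = 8.56%.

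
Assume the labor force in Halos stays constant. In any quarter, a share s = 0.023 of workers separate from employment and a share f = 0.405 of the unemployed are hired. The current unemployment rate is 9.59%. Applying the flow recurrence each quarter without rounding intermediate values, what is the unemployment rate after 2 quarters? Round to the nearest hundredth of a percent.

Unemployment rate after two quarters ≈ 6.75%.

With a fixed labor force, u_{t+1} = u_t + s·(1−u_t) − f·u_t = u_t·(1−s−f) + s.
Here 1−s−f = 0.572 and s = 0.023.
u_1 = 0.095900 × 0.572 + 0.023 = 0.077855.
u_2 = 0.077855 × 0.572 + 0.023 = 0.067533.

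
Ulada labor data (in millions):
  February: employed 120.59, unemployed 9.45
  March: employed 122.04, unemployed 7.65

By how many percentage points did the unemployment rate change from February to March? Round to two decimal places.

February: labor force = 120.59 + 9.45 = 130.04; u = 9.45/130.04 = 7.27%.
March: labor force = 122.04 + 7.65 = 129.69; u = 7.65/129.69 = 5.90%.
Change = 5.90% − 7.27% = −1.37 pp.

The unemployment rate changed by −1.37 percentage points.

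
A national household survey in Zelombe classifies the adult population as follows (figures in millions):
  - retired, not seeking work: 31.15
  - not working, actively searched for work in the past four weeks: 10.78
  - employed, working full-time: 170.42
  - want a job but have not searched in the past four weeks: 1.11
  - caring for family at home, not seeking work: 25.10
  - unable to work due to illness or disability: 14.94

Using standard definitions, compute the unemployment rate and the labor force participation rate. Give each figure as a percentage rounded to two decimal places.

Employed = 170.42 million.
Unemployed = 10.78 million.
Labor force = 170.42 + 10.78 = 181.20 million.
Not in labor force = 31.15 + 1.11 + 25.10 + 14.94 = 72.30 million (those not working and not actively searching are outside the labor force — including those who want a job but have given up searching).
Civilian working-age population = 181.20 + 72.30 = 253.50 million.
Unemployment rate = 10.78 / 181.20 = 5.95%.
Labor force participation rate = 181.20 / 253.50 = 71.48%.

Unemployment rate ≈ 5.95%; labor force participation rate ≈ 71.48%.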